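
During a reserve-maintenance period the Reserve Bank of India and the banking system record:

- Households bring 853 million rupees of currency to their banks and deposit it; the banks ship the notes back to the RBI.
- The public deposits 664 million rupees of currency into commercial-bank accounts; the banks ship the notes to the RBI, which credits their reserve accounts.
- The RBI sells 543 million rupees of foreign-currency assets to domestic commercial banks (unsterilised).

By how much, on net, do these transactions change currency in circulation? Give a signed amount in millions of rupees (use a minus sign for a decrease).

-1517 million

Currency deposit 853 million rupees: notes return to the central bank → −853M.
Currency deposit 664 million rupees: notes return to the central bank → −664M.
FX sale 543 million rupees: no currency enters or leaves circulation → 0.
Net: −853 − 664 + 0 = -1517 million.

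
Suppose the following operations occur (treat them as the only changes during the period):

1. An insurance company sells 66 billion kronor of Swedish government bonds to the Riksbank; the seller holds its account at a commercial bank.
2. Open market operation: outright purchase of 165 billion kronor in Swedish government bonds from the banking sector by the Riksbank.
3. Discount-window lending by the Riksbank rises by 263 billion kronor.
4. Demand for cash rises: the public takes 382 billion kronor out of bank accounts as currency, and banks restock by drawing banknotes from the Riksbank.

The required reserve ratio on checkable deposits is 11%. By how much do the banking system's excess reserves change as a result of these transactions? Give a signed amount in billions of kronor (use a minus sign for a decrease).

Asset purchase (from non-banks) 66 billion kronor: reserves +66B, deposits +66B.
OMO purchase (from banks) 165 billion kronor: reserves +165B, deposits 0.
Discount-window loan 263 billion kronor: reserves +263B, deposits 0.
Currency withdrawal 382 billion kronor: reserves −382B, deposits −382B.
Totals: Δreserves = +112B, Δdeposits = −316B.
Δrequired reserves = 11% × −316B = −34.76B.
Δexcess reserves = Δreserves − Δrequired = +112B − (−34.76B) = +146.76 billion.

+146.76 billion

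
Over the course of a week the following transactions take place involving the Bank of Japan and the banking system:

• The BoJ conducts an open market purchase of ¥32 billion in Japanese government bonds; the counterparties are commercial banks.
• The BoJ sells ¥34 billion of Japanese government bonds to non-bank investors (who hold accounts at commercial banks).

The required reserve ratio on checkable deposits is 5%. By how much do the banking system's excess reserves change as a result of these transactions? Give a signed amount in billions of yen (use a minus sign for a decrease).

-¥0.3 billion

OMO purchase (from banks) ¥32 billion: reserves +¥32B, deposits 0.
Asset sale (to non-banks) ¥34 billion: reserves −¥34B, deposits −¥34B.
Totals: Δreserves = −¥2B, Δdeposits = −¥34B.
Δrequired reserves = 5% × −¥34B = −¥1.7B.
Δexcess reserves = Δreserves − Δrequired = −¥2B − (−¥1.7B) = -¥0.3 billion.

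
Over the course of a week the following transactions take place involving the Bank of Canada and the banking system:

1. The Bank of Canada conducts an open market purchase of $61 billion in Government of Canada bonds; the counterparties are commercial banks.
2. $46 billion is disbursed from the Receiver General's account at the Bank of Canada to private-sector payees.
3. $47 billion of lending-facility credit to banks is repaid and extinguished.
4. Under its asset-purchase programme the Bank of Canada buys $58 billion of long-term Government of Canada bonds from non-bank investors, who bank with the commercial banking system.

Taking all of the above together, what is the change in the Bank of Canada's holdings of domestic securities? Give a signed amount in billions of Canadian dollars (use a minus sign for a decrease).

OMO purchase (from banks) $61 billion: securities added to the Bank of Canada's portfolio → +$61B.
Government spending $46 billion: the Bank of Canada's securities portfolio is untouched → 0.
Discount-window repayment $47 billion: the Bank of Canada's securities portfolio is untouched → 0.
Asset purchase (from non-banks) $58 billion: securities added to the Bank of Canada's portfolio → +$58B.
Net: 61 + 0 + 0 + 58 = +$119 billion.

+$119 billion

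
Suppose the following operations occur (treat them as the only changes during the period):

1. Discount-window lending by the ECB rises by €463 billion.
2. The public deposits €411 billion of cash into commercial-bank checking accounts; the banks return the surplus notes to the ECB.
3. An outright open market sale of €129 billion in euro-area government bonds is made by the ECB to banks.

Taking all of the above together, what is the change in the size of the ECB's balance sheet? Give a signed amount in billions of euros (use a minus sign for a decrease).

+€334 billion

Discount-window loan €463 billion: an ECB asset is acquired → +€463B.
Currency deposit €411 billion: only the composition of liabilities changes → 0.
OMO sale (to banks) €129 billion: an ECB asset is shed → −€129B.
Net: 463 + 0 − 129 = +€334 billion.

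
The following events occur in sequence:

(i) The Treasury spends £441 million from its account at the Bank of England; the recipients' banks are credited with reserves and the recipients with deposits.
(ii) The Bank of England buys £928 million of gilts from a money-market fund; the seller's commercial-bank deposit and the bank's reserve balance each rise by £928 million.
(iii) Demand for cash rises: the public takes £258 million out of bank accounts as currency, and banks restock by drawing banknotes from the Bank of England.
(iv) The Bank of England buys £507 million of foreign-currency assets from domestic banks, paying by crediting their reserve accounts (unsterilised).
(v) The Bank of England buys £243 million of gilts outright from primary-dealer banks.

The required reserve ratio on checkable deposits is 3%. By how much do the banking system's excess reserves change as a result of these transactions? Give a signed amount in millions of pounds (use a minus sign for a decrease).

+£1827.67 million

Government spending £441 million: reserves +£441M, deposits +£441M.
Asset purchase (from non-banks) £928 million: reserves +£928M, deposits +£928M.
Currency withdrawal £258 million: reserves −£258M, deposits −£258M.
FX purchase £507 million: reserves +£507M, deposits 0.
OMO purchase (from banks) £243 million: reserves +£243M, deposits 0.
Totals: Δreserves = +£1861M, Δdeposits = +£1111M.
Δrequired reserves = 3% × +£1111M = +£33.33M.
Δexcess reserves = Δreserves − Δrequired = +£1861M − (+£33.33M) = +£1827.67 million.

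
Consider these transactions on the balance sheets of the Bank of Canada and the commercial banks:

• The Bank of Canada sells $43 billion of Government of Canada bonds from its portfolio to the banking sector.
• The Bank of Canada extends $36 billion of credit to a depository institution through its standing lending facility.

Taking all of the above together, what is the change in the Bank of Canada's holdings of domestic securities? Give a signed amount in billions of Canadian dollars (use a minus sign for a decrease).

OMO sale (to banks) $43 billion: securities removed from the Bank of Canada's portfolio → −$43B.
Discount-window loan $36 billion: the Bank of Canada's securities portfolio is untouched → 0.
Net: −43 + 0 = -$43 billion.

-$43 billion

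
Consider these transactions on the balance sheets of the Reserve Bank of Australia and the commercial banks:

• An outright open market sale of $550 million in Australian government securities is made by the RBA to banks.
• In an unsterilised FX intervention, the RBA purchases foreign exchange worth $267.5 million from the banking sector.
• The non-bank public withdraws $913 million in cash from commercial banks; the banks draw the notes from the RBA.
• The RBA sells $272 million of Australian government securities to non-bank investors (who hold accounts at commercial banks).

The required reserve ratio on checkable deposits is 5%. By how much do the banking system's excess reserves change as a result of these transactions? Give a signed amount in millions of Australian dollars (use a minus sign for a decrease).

OMO sale (to banks) $550 million: reserves −$550M, deposits 0.
FX purchase $267.5 million: reserves +$267.5M, deposits 0.
Currency withdrawal $913 million: reserves −$913M, deposits −$913M.
Asset sale (to non-banks) $272 million: reserves −$272M, deposits −$272M.
Totals: Δreserves = −$1467.5M, Δdeposits = −$1185M.
Δrequired reserves = 5% × −$1185M = −$59.25M.
Δexcess reserves = Δreserves − Δrequired = −$1467.5M − (−$59.25M) = -$1408.25 million.

-$1408.25 million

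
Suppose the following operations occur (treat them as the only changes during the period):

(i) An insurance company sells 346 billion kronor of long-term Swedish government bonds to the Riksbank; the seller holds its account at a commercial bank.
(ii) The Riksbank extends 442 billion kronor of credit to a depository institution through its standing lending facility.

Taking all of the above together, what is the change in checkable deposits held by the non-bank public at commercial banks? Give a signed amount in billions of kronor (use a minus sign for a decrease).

Riksbank balance sheet:
  Assets:      Securities +346B, Loans to banks +442B
  Liabilities: Bank reserves +788B
Commercial banking system:
  Assets:      Reserves at CB +788B
  Liabilities: Checkable deposits +346B, Borrowings from CB +442B
So the change in checkable deposits held by the non-bank public at commercial banks is +346 billion.

+346 billion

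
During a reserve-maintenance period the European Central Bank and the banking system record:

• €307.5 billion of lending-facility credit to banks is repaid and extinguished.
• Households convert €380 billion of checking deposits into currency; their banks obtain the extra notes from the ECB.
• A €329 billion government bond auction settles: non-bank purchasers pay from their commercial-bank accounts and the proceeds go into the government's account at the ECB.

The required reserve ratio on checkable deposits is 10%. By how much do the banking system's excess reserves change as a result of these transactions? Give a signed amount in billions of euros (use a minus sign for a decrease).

-€945.6 billion

Discount-window repayment €307.5 billion: reserves −€307.5B, deposits 0.
Currency withdrawal €380 billion: reserves −€380B, deposits −€380B.
Government account inflow €329 billion: reserves −€329B, deposits −€329B.
Totals: Δreserves = −€1016.5B, Δdeposits = −€709B.
Δrequired reserves = 10% × −€709B = −€70.9B.
Δexcess reserves = Δreserves − Δrequired = −€1016.5B − (−€70.9B) = -€945.6 billion.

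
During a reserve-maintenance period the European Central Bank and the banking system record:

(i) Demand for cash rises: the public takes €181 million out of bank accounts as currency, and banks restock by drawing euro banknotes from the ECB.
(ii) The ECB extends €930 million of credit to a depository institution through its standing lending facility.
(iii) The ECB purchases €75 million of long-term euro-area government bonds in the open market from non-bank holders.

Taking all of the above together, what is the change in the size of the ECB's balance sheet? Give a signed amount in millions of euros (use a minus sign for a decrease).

Currency withdrawal €181 million: only the composition of liabilities changes → 0.
Discount-window loan €930 million: an ECB asset is acquired → +€930M.
Asset purchase (from non-banks) €75 million: an ECB asset is acquired → +€75M.
Net: 0 + 930 + 75 = +€1005 million.

+€1005 million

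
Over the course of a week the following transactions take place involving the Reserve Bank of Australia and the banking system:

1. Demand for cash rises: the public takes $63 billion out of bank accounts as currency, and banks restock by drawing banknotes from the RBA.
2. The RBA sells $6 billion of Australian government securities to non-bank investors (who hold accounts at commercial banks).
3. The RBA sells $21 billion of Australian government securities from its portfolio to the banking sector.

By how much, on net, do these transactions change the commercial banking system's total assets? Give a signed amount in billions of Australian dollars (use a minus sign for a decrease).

Currency withdrawal $63 billion: bank balance sheets shrink → −$63B.
Asset sale (to non-banks) $6 billion: bank balance sheets shrink → −$6B.
OMO sale (to banks) $21 billion: just an asset swap on bank balance sheets → 0.
Net: −63 − 6 + 0 = -$69 billion.

-$69 billion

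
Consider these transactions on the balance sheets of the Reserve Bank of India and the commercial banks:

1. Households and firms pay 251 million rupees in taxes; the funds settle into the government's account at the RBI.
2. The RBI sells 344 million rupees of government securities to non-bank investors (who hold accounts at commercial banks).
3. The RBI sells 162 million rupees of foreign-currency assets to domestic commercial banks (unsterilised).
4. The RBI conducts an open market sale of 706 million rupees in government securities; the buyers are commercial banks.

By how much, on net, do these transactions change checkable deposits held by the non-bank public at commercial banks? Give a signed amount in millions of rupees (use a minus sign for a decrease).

Government account inflow 251 million rupees: non-bank counterparties' bank balances fall → −251M.
Asset sale (to non-banks) 344 million rupees: non-bank counterparties' bank balances fall → −344M.
FX sale 162 million rupees: the counterparty is a bank, so public deposits are unchanged → 0.
OMO sale (to banks) 706 million rupees: the counterparty is a bank, so public deposits are unchanged → 0.
Net: −251 − 344 + 0 + 0 = -595 million.

-595 million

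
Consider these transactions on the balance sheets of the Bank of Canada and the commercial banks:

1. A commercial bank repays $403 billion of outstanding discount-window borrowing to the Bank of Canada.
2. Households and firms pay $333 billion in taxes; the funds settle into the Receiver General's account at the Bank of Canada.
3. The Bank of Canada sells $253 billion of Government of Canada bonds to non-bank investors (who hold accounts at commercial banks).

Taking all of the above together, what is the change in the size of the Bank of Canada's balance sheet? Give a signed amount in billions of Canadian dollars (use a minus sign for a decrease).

Bank of Canada balance sheet:
  Assets:      Securities −$253B, Loans to banks −$403B
  Liabilities: Bank reserves −$989B, Government deposits +$333B
Change in total Bank of Canada assets = -$656 billion.

-$656 billion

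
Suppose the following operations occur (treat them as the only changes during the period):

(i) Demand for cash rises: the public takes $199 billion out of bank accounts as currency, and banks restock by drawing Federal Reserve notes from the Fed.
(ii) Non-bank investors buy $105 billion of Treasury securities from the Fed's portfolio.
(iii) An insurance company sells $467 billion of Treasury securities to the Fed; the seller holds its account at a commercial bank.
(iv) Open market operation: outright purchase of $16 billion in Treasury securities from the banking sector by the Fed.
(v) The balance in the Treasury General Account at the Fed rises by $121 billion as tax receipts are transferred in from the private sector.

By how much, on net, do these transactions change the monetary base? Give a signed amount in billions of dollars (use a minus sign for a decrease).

Currency withdrawal $199 billion: just a shift between currency and reserves — both are base money → 0.
Asset sale (to non-banks) $105 billion: Fed balance sheet contracts → −$105B.
Asset purchase (from non-banks) $467 billion: Fed balance sheet expands → +$467B.
OMO purchase (from banks) $16 billion: Fed balance sheet expands → +$16B.
Government account inflow $121 billion: reserves shift to a non-base liability → −$121B.
Net: 0 − 105 + 467 + 16 − 121 = +$257 billion.

+$257 billion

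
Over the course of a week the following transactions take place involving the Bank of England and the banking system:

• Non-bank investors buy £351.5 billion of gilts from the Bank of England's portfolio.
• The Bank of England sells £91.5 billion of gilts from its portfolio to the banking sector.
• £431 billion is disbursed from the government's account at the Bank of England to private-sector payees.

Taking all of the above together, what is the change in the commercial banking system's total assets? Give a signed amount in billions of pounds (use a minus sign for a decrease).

+£79.5 billion

Asset sale (to non-banks) £351.5 billion: bank balance sheets shrink → −£351.5B.
OMO sale (to banks) £91.5 billion: just an asset swap on bank balance sheets → 0.
Government spending £431 billion: bank balance sheets expand → +£431B.
Net: −351.5 + 0 + 431 = +£79.5 billion.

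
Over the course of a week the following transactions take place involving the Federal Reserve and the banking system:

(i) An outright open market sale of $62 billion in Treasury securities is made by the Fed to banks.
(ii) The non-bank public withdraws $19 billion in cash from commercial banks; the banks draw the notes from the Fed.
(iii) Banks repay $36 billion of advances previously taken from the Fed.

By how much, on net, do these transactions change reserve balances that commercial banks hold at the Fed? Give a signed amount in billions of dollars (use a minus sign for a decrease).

-$117 billion

OMO sale (to banks) $62 billion: the buying banks pay out of their reserve balances → −$62B.
Currency withdrawal $19 billion: banks swap reserves for currency → −$19B.
Discount-window repayment $36 billion: repayment is debited from reserves → −$36B.
Net: −62 − 19 − 36 = -$117 billion.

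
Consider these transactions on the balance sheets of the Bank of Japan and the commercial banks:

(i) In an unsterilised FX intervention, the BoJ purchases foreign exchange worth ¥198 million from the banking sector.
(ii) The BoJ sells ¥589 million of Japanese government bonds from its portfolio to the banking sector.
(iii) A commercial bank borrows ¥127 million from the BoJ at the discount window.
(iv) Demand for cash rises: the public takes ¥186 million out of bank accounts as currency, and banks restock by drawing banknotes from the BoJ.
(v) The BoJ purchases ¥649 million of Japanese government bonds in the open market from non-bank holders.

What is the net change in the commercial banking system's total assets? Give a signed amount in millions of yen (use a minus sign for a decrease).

+¥590 million

FX purchase ¥198 million: just an asset swap on bank balance sheets → 0.
OMO sale (to banks) ¥589 million: just an asset swap on bank balance sheets → 0.
Discount-window loan ¥127 million: bank balance sheets expand → +¥127M.
Currency withdrawal ¥186 million: bank balance sheets shrink → −¥186M.
Asset purchase (from non-banks) ¥649 million: bank balance sheets expand → +¥649M.
Net: 0 + 0 + 127 − 186 + 649 = +¥590 million.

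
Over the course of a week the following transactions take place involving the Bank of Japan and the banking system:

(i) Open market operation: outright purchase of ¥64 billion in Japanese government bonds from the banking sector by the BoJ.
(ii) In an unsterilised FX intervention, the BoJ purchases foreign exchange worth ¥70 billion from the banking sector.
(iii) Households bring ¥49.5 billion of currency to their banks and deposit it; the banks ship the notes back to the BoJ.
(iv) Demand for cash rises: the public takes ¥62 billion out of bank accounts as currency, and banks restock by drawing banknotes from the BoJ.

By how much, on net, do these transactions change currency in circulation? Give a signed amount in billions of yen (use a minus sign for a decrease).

OMO purchase (from banks) ¥64 billion: no currency enters or leaves circulation → 0.
FX purchase ¥70 billion: no currency enters or leaves circulation → 0.
Currency deposit ¥49.5 billion: notes return to the central bank → −¥49.5B.
Currency withdrawal ¥62 billion: notes leave the central bank → +¥62B.
Net: 0 + 0 − 49.5 + 62 = +¥12.5 billion.

+¥12.5 billion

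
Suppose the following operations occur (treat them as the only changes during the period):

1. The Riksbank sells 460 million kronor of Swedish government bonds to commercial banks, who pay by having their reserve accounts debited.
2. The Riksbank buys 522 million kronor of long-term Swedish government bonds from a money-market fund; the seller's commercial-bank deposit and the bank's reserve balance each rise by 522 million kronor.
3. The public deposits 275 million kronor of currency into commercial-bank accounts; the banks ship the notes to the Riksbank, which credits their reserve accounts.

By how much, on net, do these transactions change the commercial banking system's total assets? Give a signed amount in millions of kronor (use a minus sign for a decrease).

OMO sale (to banks) 460 million kronor: just an asset swap on bank balance sheets → 0.
Asset purchase (from non-banks) 522 million kronor: bank balance sheets expand → +522M.
Currency deposit 275 million kronor: bank balance sheets expand → +275M.
Net: 0 + 522 + 275 = +797 million.

+797 million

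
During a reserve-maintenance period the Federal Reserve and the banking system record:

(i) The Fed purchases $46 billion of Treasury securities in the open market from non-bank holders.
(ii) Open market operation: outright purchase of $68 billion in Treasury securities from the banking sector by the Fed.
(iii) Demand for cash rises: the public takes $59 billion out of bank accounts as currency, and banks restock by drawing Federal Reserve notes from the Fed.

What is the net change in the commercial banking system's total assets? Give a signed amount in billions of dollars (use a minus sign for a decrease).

Fed balance sheet:
  Assets:      Securities +$114B
  Liabilities: Bank reserves +$55B, Currency in circulation +$59B
Commercial banking system:
  Assets:      Reserves at CB +$55B, Securities −$68B
  Liabilities: Checkable deposits −$13B
Change in total bank assets = -$13 billion.

-$13 billion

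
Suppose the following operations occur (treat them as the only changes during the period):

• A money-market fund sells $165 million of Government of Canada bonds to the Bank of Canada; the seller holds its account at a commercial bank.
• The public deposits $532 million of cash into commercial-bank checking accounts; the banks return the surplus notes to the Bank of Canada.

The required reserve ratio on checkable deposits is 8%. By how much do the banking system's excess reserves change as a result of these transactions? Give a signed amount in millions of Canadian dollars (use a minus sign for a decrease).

Asset purchase (from non-banks) $165 million: reserves +$165M, deposits +$165M.
Currency deposit $532 million: reserves +$532M, deposits +$532M.
Totals: Δreserves = +$697M, Δdeposits = +$697M.
Δrequired reserves = 8% × +$697M = +$55.76M.
Δexcess reserves = Δreserves − Δrequired = +$697M − (+$55.76M) = +$641.24 million.

+$641.24 million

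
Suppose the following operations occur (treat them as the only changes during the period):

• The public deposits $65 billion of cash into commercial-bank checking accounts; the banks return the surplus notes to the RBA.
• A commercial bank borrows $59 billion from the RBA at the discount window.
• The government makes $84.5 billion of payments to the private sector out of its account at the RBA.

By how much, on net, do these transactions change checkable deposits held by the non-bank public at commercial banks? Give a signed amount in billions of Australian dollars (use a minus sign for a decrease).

+$149.5 billion

Currency deposit $65 billion: non-bank counterparties' bank balances rise → +$65B.
Discount-window loan $59 billion: the counterparty is a bank, so public deposits are unchanged → 0.
Government spending $84.5 billion: non-bank counterparties' bank balances rise → +$84.5B.
Net: 65 + 0 + 84.5 = +$149.5 billion.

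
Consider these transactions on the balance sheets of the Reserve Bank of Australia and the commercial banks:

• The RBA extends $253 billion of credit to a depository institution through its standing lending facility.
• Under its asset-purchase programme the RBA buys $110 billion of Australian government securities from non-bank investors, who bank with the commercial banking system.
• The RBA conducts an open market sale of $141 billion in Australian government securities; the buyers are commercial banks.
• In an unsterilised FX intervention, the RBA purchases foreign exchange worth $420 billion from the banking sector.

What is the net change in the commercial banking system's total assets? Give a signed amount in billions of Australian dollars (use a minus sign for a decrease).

RBA balance sheet:
  Assets:      Securities −$31B, Loans to banks +$253B, Foreign assets +$420B
  Liabilities: Bank reserves +$642B
Commercial banking system:
  Assets:      Reserves at CB +$642B, Securities +$141B, Foreign assets −$420B
  Liabilities: Checkable deposits +$110B, Borrowings from CB +$253B
Change in total bank assets = +$363 billion.

+$363 billion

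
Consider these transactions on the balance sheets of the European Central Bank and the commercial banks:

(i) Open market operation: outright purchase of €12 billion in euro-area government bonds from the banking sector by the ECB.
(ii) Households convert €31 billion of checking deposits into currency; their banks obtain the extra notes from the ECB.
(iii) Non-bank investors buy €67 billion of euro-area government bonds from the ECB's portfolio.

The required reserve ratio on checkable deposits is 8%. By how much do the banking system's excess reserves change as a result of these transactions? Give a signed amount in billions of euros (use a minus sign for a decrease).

OMO purchase (from banks) €12 billion: reserves +€12B, deposits 0.
Currency withdrawal €31 billion: reserves −€31B, deposits −€31B.
Asset sale (to non-banks) €67 billion: reserves −€67B, deposits −€67B.
Totals: Δreserves = −€86B, Δdeposits = −€98B.
Δrequired reserves = 8% × −€98B = −€7.84B.
Δexcess reserves = Δreserves − Δrequired = −€86B − (−€7.84B) = -€78.16 billion.

-€78.16 billion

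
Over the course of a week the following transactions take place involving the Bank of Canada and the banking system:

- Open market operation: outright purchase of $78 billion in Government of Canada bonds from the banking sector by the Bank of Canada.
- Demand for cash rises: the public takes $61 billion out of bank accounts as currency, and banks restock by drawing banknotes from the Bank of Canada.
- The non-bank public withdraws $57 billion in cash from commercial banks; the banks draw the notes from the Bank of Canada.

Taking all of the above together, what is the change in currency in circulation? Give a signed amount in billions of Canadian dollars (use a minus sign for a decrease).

+$118 billion

Bank of Canada balance sheet:
  Assets:      Securities +$78B
  Liabilities: Bank reserves −$40B, Currency in circulation +$118B
Commercial banking system:
  Assets:      Reserves at CB −$40B, Securities −$78B
  Liabilities: Checkable deposits −$118B
So the change in currency in circulation is +$118 billion.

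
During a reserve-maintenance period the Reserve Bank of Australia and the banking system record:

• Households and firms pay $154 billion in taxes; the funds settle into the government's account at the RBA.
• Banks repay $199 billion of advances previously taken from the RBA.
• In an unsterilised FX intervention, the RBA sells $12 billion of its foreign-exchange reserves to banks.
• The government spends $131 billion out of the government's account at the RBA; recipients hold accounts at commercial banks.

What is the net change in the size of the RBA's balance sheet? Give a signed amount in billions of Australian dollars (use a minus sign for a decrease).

-$211 billion

Government account inflow $154 billion: only the composition of liabilities changes → 0.
Discount-window repayment $199 billion: an RBA asset is shed → −$199B.
FX sale $12 billion: an RBA asset is shed → −$12B.
Government spending $131 billion: only the composition of liabilities changes → 0.
Net: 0 − 199 − 12 + 0 = -$211 billion.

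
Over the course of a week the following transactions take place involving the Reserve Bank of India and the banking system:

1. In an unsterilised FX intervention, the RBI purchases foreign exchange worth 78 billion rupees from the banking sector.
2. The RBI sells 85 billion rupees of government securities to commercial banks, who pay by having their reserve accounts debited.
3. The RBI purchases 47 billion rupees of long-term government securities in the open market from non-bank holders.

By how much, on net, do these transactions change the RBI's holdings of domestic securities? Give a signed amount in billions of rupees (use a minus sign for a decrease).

-38 billion

FX purchase 78 billion rupees: the RBI's securities portfolio is untouched → 0.
OMO sale (to banks) 85 billion rupees: securities removed from the RBI's portfolio → −85B.
Asset purchase (from non-banks) 47 billion rupees: securities added to the RBI's portfolio → +47B.
Net: 0 − 85 + 47 = -38 billion.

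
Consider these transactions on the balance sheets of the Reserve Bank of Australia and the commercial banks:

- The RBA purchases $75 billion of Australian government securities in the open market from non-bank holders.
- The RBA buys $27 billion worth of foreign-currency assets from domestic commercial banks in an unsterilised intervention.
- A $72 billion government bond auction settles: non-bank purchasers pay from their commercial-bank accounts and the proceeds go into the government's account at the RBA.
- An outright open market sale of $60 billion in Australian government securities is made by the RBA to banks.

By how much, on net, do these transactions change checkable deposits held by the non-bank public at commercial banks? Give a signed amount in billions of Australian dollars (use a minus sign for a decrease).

+$3 billion

Asset purchase (from non-banks) $75 billion: non-bank counterparties' bank balances rise → +$75B.
FX purchase $27 billion: the counterparty is a bank, so public deposits are unchanged → 0.
Government account inflow $72 billion: non-bank counterparties' bank balances fall → −$72B.
OMO sale (to banks) $60 billion: the counterparty is a bank, so public deposits are unchanged → 0.
Net: 75 + 0 − 72 + 0 = +$3 billion.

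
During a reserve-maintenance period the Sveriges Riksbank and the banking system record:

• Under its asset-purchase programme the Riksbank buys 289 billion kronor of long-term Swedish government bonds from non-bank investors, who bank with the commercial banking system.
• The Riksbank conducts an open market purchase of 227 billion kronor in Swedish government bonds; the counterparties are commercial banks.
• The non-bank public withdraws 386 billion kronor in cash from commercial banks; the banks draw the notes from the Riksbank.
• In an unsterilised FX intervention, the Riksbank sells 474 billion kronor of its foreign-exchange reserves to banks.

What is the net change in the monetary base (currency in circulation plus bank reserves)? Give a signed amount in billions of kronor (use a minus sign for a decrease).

Asset purchase (from non-banks) 289 billion kronor: Riksbank balance sheet expands → +289B.
OMO purchase (from banks) 227 billion kronor: Riksbank balance sheet expands → +227B.
Currency withdrawal 386 billion kronor: just a shift between currency and reserves — both are base money → 0.
FX sale 474 billion kronor: Riksbank balance sheet contracts → −474B.
Net: 289 + 227 + 0 − 474 = +42 billion.

+42 billion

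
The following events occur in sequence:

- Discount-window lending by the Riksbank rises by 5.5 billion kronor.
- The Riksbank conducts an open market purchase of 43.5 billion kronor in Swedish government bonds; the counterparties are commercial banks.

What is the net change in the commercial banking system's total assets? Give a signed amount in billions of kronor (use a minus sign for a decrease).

+5.5 billion

Riksbank balance sheet:
  Assets:      Securities +43.5B, Loans to banks +5.5B
  Liabilities: Bank reserves +49B
Commercial banking system:
  Assets:      Reserves at CB +49B, Securities −43.5B
  Liabilities: Borrowings from CB +5.5B
Change in total bank assets = +5.5 billion.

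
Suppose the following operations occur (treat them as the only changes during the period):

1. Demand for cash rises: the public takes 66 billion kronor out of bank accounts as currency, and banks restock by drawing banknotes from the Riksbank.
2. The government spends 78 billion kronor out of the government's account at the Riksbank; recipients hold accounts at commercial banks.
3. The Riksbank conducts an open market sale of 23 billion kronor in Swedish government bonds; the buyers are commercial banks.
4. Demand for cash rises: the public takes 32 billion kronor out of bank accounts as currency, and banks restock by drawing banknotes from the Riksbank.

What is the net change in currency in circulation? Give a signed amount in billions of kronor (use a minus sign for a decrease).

+98 billion

Riksbank balance sheet:
  Assets:      Securities −23B
  Liabilities: Bank reserves −43B, Currency in circulation +98B, Government deposits −78B
Commercial banking system:
  Assets:      Reserves at CB −43B, Securities +23B
  Liabilities: Checkable deposits −20B
So the change in currency in circulation is +98 billion.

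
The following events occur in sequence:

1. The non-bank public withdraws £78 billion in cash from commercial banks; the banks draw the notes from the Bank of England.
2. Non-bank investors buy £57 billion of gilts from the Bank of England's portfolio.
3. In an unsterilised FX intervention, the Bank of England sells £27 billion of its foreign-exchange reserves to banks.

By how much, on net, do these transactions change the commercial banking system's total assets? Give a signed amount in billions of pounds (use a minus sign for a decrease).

Currency withdrawal £78 billion: bank balance sheets shrink → −£78B.
Asset sale (to non-banks) £57 billion: bank balance sheets shrink → −£57B.
FX sale £27 billion: just an asset swap on bank balance sheets → 0.
Net: −78 − 57 + 0 = -£135 billion.

-£135 billion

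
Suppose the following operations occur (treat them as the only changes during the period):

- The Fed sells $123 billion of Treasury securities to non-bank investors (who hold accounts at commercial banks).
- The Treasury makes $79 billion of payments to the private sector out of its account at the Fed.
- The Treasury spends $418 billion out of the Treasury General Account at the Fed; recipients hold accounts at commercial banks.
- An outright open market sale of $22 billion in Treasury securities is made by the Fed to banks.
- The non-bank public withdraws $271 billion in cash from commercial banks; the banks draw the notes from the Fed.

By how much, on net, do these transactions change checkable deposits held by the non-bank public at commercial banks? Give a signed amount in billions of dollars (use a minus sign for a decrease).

Asset sale (to non-banks) $123 billion: non-bank counterparties' bank balances fall → −$123B.
Government spending $79 billion: non-bank counterparties' bank balances rise → +$79B.
Government spending $418 billion: non-bank counterparties' bank balances rise → +$418B.
OMO sale (to banks) $22 billion: the counterparty is a bank, so public deposits are unchanged → 0.
Currency withdrawal $271 billion: non-bank counterparties' bank balances fall → −$271B.
Net: −123 + 79 + 418 + 0 − 271 = +$103 billion.

+$103 billion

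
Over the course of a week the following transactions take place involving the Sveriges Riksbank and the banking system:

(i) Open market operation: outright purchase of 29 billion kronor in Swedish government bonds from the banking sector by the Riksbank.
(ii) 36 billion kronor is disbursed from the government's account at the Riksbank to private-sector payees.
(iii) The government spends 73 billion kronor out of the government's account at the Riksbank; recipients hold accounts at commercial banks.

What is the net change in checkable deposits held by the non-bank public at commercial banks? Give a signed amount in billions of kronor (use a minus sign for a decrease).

+109 billion

Riksbank balance sheet:
  Assets:      Securities +29B
  Liabilities: Bank reserves +138B, Government deposits −109B
Commercial banking system:
  Assets:      Reserves at CB +138B, Securities −29B
  Liabilities: Checkable deposits +109B
So the change in checkable deposits held by the non-bank public at commercial banks is +109 billion.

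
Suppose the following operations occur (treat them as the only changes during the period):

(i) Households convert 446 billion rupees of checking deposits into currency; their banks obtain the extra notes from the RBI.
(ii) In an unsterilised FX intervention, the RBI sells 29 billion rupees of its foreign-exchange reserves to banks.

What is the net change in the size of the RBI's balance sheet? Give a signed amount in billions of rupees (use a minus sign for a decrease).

-29 billion

Currency withdrawal 446 billion rupees: only the composition of liabilities changes → 0.
FX sale 29 billion rupees: an RBI asset is shed → −29B.
Net: 0 − 29 = -29 billion.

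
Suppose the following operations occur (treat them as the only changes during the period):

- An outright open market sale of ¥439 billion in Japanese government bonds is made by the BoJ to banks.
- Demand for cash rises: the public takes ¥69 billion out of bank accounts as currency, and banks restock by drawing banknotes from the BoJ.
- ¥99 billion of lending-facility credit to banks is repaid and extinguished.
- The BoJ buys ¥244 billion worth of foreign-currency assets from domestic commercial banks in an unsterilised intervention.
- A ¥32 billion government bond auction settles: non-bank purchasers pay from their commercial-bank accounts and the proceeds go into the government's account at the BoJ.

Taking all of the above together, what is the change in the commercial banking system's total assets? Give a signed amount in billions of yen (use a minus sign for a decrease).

-¥200 billion

OMO sale (to banks) ¥439 billion: just an asset swap on bank balance sheets → 0.
Currency withdrawal ¥69 billion: bank balance sheets shrink → −¥69B.
Discount-window repayment ¥99 billion: bank balance sheets shrink → −¥99B.
FX purchase ¥244 billion: just an asset swap on bank balance sheets → 0.
Government account inflow ¥32 billion: bank balance sheets shrink → −¥32B.
Net: 0 − 69 − 99 + 0 − 32 = -¥200 billion.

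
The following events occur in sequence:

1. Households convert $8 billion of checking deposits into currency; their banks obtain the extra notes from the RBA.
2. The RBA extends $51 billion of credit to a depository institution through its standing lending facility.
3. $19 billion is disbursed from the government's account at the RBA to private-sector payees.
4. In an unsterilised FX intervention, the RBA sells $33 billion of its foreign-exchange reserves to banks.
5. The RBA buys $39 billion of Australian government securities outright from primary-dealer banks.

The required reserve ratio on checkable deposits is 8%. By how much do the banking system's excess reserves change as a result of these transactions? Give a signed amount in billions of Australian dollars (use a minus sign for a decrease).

+$67.12 billion

Currency withdrawal $8 billion: reserves −$8B, deposits −$8B.
Discount-window loan $51 billion: reserves +$51B, deposits 0.
Government spending $19 billion: reserves +$19B, deposits +$19B.
FX sale $33 billion: reserves −$33B, deposits 0.
OMO purchase (from banks) $39 billion: reserves +$39B, deposits 0.
Totals: Δreserves = +$68B, Δdeposits = +$11B.
Δrequired reserves = 8% × +$11B = +$0.88B.
Δexcess reserves = Δreserves − Δrequired = +$68B − (+$0.88B) = +$67.12 billion.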